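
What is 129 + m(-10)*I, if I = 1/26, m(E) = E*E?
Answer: 1727/13 ≈ 132.85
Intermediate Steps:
m(E) = E²
I = 1/26 ≈ 0.038462
129 + m(-10)*I = 129 + (-10)²*(1/26) = 129 + 100*(1/26) = 129 + 50/13 = 1727/13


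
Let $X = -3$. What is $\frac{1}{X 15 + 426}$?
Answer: $\frac{1}{381} \approx 0.0026247$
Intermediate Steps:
$\frac{1}{X 15 + 426} = \frac{1}{\left(-3\right) 15 + 426} = \frac{1}{-45 + 426} = \frac{1}{381}$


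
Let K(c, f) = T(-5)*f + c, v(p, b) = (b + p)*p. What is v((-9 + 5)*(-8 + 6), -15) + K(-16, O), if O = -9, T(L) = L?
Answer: -27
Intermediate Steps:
v(p, b) = p*(b + p)
K(c, f) = c - 5*f (K(c, f) = -5*f + c = c - 5*f)
v((-9 + 5)*(-8 + 6), -15) + K(-16, O) = ((-9 + 5)*(-8 + 6))*(-15 + (-9 + 5)*(-8 + 6)) + (-16 - 5*(-9)) = (-4*(-2))*(-15 - 4*(-2)) + (-16 + 45) = 8*(-15 + 8) + 29 = 8*(-7) + 29 = -56 + 29 = -27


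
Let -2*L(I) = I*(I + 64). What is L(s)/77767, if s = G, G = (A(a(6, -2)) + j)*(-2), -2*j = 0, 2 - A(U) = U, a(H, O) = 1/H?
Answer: 1991/1399806 ≈ 0.0014223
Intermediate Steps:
A(U) = 2 - U
j = 0 (j = -½*0 = 0)
G = -11/3 (G = ((2 - 1/6) + 0)*(-2) = ((2 - 1*⅙) + 0)*(-2) = ((2 - ⅙) + 0)*(-2) = (11/6 + 0)*(-2) = (11/6)*(-2) = -11/3 ≈ -3.6667)
s = -11/3 ≈ -3.6667
L(I) = -I*(64 + I)/2 (L(I) = -I*(I + 64)/2 = -I*(64 + I)/2)
L(s)/77767 = -½*(-11/3)*(64 - 11/3)/77767 = -½*(-11/3)*181/3*(1/77767) = (1991/18)*(1/77767) = 1991/1399806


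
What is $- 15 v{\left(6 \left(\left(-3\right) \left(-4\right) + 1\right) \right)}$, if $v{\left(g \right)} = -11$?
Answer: $165$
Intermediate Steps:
$- 15 v{\left(6 \left(\left(-3\right) \left(-4\right) + 1\right) \right)} = \left(-15\right) \left(-11\right) = 165$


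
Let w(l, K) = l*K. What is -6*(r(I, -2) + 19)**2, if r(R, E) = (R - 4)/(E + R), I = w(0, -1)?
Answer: -2646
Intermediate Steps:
w(l, K) = K*l
I = 0 (I = -1*0 = 0)
r(R, E) = (-4 + R)/(E + R)
-6*(r(I, -2) + 19)**2 = -6*((-4 + 0)/(-2 + 0) + 19)**2 = -6*(-4/(-2) + 19)**2 = -6*(-1/2*(-4) + 19)**2 = -6*(2 + 19)**2 = -6*21**2 = -6*441 = -2646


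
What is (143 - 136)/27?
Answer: 7/27 ≈ 0.25926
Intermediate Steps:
(143 - 136)/27 = 7*(1/27) = 7/27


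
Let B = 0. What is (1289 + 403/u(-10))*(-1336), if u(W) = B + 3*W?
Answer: -25562356/15 ≈ -1.7042e+6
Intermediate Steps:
u(W) = 3*W (u(W) = 0 + 3*W = 3*W)
(1289 + 403/u(-10))*(-1336) = (1289 + 403/((3*(-10))))*(-1336) = (1289 + 403/(-30))*(-1336) = (1289 + 403*(-1/30))*(-1336) = (1289 - 403/30)*(-1336) = (38267/30)*(-1336) = -25562356/15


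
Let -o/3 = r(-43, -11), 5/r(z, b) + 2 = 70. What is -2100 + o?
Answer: -142815/68 ≈ -2100.2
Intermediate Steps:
r(z, b) = 5/68 (r(z, b) = 5/(-2 + 70) = 5/68)
o = -15/68 (o = -3*5/68 = -15/68 ≈ -0.22059)
-2100 + o = -2100 - 15/68 = -142815/68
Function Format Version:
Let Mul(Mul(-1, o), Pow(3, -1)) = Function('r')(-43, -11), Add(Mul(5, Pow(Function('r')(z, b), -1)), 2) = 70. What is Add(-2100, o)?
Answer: Rational(-142815, 68) ≈ -2100.2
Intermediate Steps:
Function('r')(z, b) = Rational(5, 68) (Function('r')(z, b) = Mul(5, Pow(Add(-2, 70), -1)) = Mul(5, Pow(68, -1)) = Mul(5, Rational(1, 68)) = Rational(5, 68))
o = Rational(-15, 68) (o = Mul(-3, Rational(5, 68)) = Rational(-15, 68) ≈ -0.22059)
Add(-2100, o) = Add(-2100, Rational(-15, 68)) = Rational(-142815, 68)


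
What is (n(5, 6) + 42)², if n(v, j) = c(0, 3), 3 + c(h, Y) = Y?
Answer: 1764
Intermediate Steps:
c(h, Y) = -3 + Y
n(v, j) = 0 (n(v, j) = -3 + 3 = 0)
(n(5, 6) + 42)² = (0 + 42)² = 42² = 1764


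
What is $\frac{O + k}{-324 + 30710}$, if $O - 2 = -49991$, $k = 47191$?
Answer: $- \frac{1399}{15193} \approx -0.092082$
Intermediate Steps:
$O = -49989$ ($O = 2 - 49991 = -49989$)
$\frac{O + k}{-324 + 30710} = \frac{-49989 + 47191}{-324 + 30710} = - \frac{2798}{30386} = \left(-2798\right) \frac{1}{30386} = - \frac{1399}{15193}$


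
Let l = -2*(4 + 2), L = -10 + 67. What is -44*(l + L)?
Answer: -1980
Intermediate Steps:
L = 57
l = -12 (l = -2*6 = -12)
-44*(l + L) = -44*(-12 + 57) = -44*45 = -1980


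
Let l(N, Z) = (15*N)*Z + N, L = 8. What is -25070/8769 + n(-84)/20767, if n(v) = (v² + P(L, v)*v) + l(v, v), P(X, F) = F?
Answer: 530493802/182105823 ≈ 2.9131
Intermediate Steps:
l(N, Z) = N + 15*N*Z (l(N, Z) = 15*N*Z + N = N + 15*N*Z)
n(v) = 2*v² + v*(1 + 15*v) (n(v) = (v² + v*v) + v*(1 + 15*v) = (v² + v²) + v*(1 + 15*v) = 2*v² + v*(1 + 15*v))
-25070/8769 + n(-84)/20767 = -25070/8769 - 84*(1 + 17*(-84))/20767 = -25070*1/8769 - 84*(1 - 1428)*(1/20767) = -25070/8769 - 84*(-1427)*(1/20767) = -25070/8769 + 119868*(1/20767) = -25070/8769 + 119868/20767 = 530493802/182105823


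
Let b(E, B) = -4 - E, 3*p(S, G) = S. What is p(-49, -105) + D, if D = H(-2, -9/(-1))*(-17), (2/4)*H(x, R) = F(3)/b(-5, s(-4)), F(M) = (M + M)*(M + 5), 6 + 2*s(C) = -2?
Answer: -4945/3 ≈ -1648.3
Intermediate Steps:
p(S, G) = S/3
s(C) = -4 (s(C) = -3 + (½)*(-2) = -3 - 1 = -4)
F(M) = 2*M*(5 + M) (F(M) = (2*M)*(5 + M) = 2*M*(5 + M))
H(x, R) = 96 (H(x, R) = 2*((2*3*(5 + 3))/(-4 - 1*(-5))) = 2*((2*3*8)/(-4 + 5)) = 2*(48/1) = 2*(48*1) = 2*48 = 96)
D = -1632 (D = 96*(-17) = -1632)
p(-49, -105) + D = (⅓)*(-49) - 1632 = -49/3 - 1632 = -4945/3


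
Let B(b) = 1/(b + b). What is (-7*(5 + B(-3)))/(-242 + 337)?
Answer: -203/570 ≈ -0.35614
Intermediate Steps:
B(b) = 1/(2*b)
(-7*(5 + B(-3)))/(-242 + 337) = (-7*(5 + (½)/(-3)))/(-242 + 337) = (-7*(5 + (½)*(-⅓)))/95 = (-7*(5 - ⅙))/95 = (-7*29/6)/95 = (1/95)*(-203/6) = -203/570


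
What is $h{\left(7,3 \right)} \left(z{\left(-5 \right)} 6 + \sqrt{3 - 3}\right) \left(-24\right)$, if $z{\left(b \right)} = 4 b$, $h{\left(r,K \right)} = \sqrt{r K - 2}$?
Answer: $2880 \sqrt{19} \approx 12554.0$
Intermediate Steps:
$h{\left(r,K \right)} = \sqrt{-2 + K r}$ ($h{\left(r,K \right)} = \sqrt{K r - 2} = \sqrt{-2 + K r}$)
$h{\left(7,3 \right)} \left(z{\left(-5 \right)} 6 + \sqrt{3 - 3}\right) \left(-24\right) = \sqrt{-2 + 3 \cdot 7} \left(4 \left(-5\right) 6 + \sqrt{3 - 3}\right) \left(-24\right) = \sqrt{-2 + 21} \left(\left(-20\right) 6 + \sqrt{0}\right) \left(-24\right) = \sqrt{19} \left(-120 + 0\right) \left(-24\right) = \sqrt{19} \left(-120\right) \left(-24\right) = - 120 \sqrt{19} \left(-24\right) = 2880 \sqrt{19}$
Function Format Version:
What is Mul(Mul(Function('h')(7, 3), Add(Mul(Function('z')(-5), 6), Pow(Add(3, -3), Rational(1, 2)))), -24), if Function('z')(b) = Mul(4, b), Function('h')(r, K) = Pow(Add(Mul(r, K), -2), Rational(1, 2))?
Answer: Mul(2880, Pow(19, Rational(1, 2))) ≈ 12554.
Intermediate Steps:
Function('h')(r, K) = Pow(Add(-2, Mul(K, r)), Rational(1, 2)) (Function('h')(r, K) = Pow(Add(Mul(K, r), -2), Rational(1, 2)) = Pow(Add(-2, Mul(K, r)), Rational(1, 2)))
Mul(Mul(Function('h')(7, 3), Add(Mul(Function('z')(-5), 6), Pow(Add(3, -3), Rational(1, 2)))), -24) = Mul(Mul(Pow(Add(-2, Mul(3, 7)), Rational(1, 2)), Add(Mul(Mul(4, -5), 6), Pow(Add(3, -3), Rational(1, 2)))), -24) = Mul(Mul(Pow(Add(-2, 21), Rational(1, 2)), Add(Mul(-20, 6), Pow(0, Rational(1, 2)))), -24) = Mul(Mul(Pow(19, Rational(1, 2)), Add(-120, 0)), -24) = Mul(Mul(Pow(19, Rational(1, 2)), -120), -24) = Mul(Mul(-120, Pow(19, Rational(1, 2))), -24) = Mul(2880, Pow(19, Rational(1, 2)))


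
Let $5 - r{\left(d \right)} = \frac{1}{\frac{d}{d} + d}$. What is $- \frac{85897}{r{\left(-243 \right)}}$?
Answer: $- \frac{2969582}{173} \approx -17165.0$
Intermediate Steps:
$r{\left(d \right)} = 5 - \frac{1}{1 + d}$ ($r{\left(d \right)} = 5 - \frac{1}{\frac{d}{d} + d} = 5 - \frac{1}{1 + d}$)
$- \frac{85897}{r{\left(-243 \right)}} = - \frac{85897}{\frac{1}{1 - 243} \left(4 + 5 \left(-243\right)\right)} = - \frac{85897}{\frac{1}{-242} \left(4 - 1215\right)} = - \frac{85897}{\left(- \frac{1}{242}\right) \left(-1211\right)} = - \frac{85897}{\frac{1211}{242}} = \left(-85897\right) \frac{242}{1211} = - \frac{2969582}{173}$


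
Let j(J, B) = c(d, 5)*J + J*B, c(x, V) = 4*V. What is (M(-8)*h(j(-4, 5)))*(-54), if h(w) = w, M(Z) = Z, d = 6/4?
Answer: -43200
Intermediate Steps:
d = 3/2 (d = 6*(¼) = 3/2 ≈ 1.5000)
j(J, B) = 20*J + B*J (j(J, B) = (4*5)*J + J*B = 20*J + B*J)
(M(-8)*h(j(-4, 5)))*(-54) = -(-32)*(20 + 5)*(-54) = -(-32)*25*(-54) = -8*(-100)*(-54) = 800*(-54) = -43200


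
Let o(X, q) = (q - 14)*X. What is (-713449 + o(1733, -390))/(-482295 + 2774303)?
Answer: -74399/120632 ≈ -0.61674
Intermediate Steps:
o(X, q) = X*(-14 + q) (o(X, q) = (-14 + q)*X = X*(-14 + q))
(-713449 + o(1733, -390))/(-482295 + 2774303) = (-713449 + 1733*(-14 - 390))/(-482295 + 2774303) = (-713449 + 1733*(-404))/2292008 = (-713449 - 700132)*(1/2292008) = -1413581*1/2292008 = -74399/120632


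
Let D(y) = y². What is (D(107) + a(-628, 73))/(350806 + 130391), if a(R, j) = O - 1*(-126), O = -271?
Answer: 3768/160399 ≈ 0.023491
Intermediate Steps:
a(R, j) = -145 (a(R, j) = -271 - 1*(-126) = -271 + 126 = -145)
(D(107) + a(-628, 73))/(350806 + 130391) = (107² - 145)/(350806 + 130391) = (11449 - 145)/481197 = 11304*(1/481197) = 3768/160399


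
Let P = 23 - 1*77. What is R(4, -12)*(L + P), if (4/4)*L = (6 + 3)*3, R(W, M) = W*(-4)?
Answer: 432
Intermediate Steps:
R(W, M) = -4*W
L = 27 (L = (6 + 3)*3 = 9*3 = 27)
P = -54 (P = 23 - 77 = -54)
R(4, -12)*(L + P) = (-4*4)*(27 - 54) = -16*(-27) = 432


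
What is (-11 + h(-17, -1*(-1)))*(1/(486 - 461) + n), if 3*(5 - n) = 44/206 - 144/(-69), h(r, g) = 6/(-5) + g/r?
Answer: -791119744/15102375 ≈ -52.384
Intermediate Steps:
h(r, g) = -6/5 + g/r (h(r, g) = 6*(-⅕) + g/r = -6/5 + g/r)
n = 30085/7107 (n = 5 - (44/206 - 144/(-69))/3 = 5 - (44*(1/206) - 144*(-1/69))/3 = 5 - (22/103 + 48/23)/3 = 5 - ⅓*5450/2369 = 5 - 5450/7107 = 30085/7107 ≈ 4.2331)
(-11 + h(-17, -1*(-1)))*(1/(486 - 461) + n) = (-11 + (-6/5 - 1*(-1)/(-17)))*(1/(486 - 461) + 30085/7107) = (-11 + (-6/5 + 1*(-1/17)))*(1/25 + 30085/7107) = (-11 + (-6/5 - 1/17))*(1/25 + 30085/7107) = (-11 - 107/85)*(759232/177675) = -1042/85*759232/177675 = -791119744/15102375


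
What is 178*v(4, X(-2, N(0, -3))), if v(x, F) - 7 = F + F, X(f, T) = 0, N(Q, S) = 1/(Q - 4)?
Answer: 1246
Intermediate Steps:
N(Q, S) = 1/(-4 + Q)
v(x, F) = 7 + 2*F (v(x, F) = 7 + (F + F) = 7 + 2*F)
178*v(4, X(-2, N(0, -3))) = 178*(7 + 2*0) = 178*(7 + 0) = 178*7 = 1246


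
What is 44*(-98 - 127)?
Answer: -9900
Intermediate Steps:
44*(-98 - 127) = 44*(-225) = -9900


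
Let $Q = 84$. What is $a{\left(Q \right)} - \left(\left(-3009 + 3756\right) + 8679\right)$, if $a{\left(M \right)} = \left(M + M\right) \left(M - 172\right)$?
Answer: $-24210$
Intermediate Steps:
$a{\left(M \right)} = 2 M \left(-172 + M\right)$
$a{\left(Q \right)} - \left(\left(-3009 + 3756\right) + 8679\right) = 2 \cdot 84 \left(-172 + 84\right) - \left(\left(-3009 + 3756\right) + 8679\right) = 2 \cdot 84 \left(-88\right) - \left(747 + 8679\right) = -14784 - 9426 = -24210$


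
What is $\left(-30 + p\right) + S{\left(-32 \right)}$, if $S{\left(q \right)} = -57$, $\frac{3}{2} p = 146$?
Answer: $\frac{31}{3} \approx 10.333$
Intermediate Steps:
$p = \frac{292}{3}$ ($p = \frac{2}{3} \cdot 146 = \frac{292}{3} \approx 97.333$)
$\left(-30 + p\right) + S{\left(-32 \right)} = \left(-30 + \frac{292}{3}\right) - 57 = \frac{202}{3} - 57 = \frac{31}{3}$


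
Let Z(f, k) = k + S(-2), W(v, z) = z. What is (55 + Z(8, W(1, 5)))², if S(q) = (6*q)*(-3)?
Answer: 9216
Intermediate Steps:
S(q) = -18*q
Z(f, k) = 36 + k (Z(f, k) = k - 18*(-2) = k + 36 = 36 + k)
(55 + Z(8, W(1, 5)))² = (55 + (36 + 5))² = (55 + 41)² = 96² = 9216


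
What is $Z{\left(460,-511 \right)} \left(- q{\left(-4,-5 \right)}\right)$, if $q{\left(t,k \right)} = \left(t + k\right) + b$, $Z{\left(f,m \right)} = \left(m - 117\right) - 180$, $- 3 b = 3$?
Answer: $-8080$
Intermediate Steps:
$b = -1$ ($b = \left(- \frac{1}{3}\right) 3 = -1$)
$Z{\left(f,m \right)} = -297 + m$ ($Z{\left(f,m \right)} = \left(-117 + m\right) - 180 = -297 + m$)
$q{\left(t,k \right)} = -1 + k + t$ ($q{\left(t,k \right)} = \left(t + k\right) - 1 = \left(k + t\right) - 1 = -1 + k + t$)
$Z{\left(460,-511 \right)} \left(- q{\left(-4,-5 \right)}\right) = \left(-297 - 511\right) \left(- (-1 - 5 - 4)\right) = - 808 \left(\left(-1\right) \left(-10\right)\right) = \left(-808\right) 10 = -8080$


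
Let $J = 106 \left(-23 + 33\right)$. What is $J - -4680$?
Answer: $5740$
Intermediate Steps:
$J = 1060$ ($J = 106 \cdot 10 = 1060$)
$J - -4680 = 1060 - -4680 = 1060 + 4680 = 5740$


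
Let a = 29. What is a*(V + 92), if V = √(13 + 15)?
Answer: 2668 + 58*√7 ≈ 2821.5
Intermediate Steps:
V = 2*√7 (V = √28 = 2*√7 ≈ 5.2915)
a*(V + 92) = 29*(2*√7 + 92) = 29*(92 + 2*√7) = 2668 + 58*√7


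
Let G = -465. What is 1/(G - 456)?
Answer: -1/921 ≈ -0.0010858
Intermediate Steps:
1/(G - 456) = 1/(-465 - 456) = 1/(-921) = -1/921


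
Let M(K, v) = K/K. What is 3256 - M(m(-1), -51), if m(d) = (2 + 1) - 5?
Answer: 3255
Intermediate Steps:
m(d) = -2 (m(d) = 3 - 5 = -2)
M(K, v) = 1
3256 - M(m(-1), -51) = 3256 - 1*1 = 3256 - 1 = 3255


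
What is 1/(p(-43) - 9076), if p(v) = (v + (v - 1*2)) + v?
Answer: -1/9207 ≈ -0.00010861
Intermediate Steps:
p(v) = -2 + 3*v (p(v) = (v + (v - 2)) + v = (v + (-2 + v)) + v = (-2 + 2*v) + v = -2 + 3*v)
1/(p(-43) - 9076) = 1/((-2 + 3*(-43)) - 9076) = 1/((-2 - 129) - 9076) = 1/(-131 - 9076) = 1/(-9207) = -1/9207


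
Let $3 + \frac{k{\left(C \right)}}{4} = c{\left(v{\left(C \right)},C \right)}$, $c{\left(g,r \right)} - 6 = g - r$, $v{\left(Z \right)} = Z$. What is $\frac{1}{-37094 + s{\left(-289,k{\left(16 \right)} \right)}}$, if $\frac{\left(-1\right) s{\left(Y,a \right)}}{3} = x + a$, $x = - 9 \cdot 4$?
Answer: $- \frac{1}{37022} \approx -2.7011 \cdot 10^{-5}$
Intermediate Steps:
$x = -36$ ($x = \left(-1\right) 36 = -36$)
$c{\left(g,r \right)} = 6 + g - r$ ($c{\left(g,r \right)} = 6 + \left(g - r\right) = 6 + g - r$)
$k{\left(C \right)} = 12$ ($k{\left(C \right)} = -12 + 4 \left(6 + C - C\right) = -12 + 4 \cdot 6 = -12 + 24 = 12$)
$s{\left(Y,a \right)} = 108 - 3 a$ ($s{\left(Y,a \right)} = - 3 \left(-36 + a\right) = 108 - 3 a$)
$\frac{1}{-37094 + s{\left(-289,k{\left(16 \right)} \right)}} = \frac{1}{-37094 + \left(108 - 36\right)} = \frac{1}{-37094 + 72} = \frac{1}{-37022} = - \frac{1}{37022}$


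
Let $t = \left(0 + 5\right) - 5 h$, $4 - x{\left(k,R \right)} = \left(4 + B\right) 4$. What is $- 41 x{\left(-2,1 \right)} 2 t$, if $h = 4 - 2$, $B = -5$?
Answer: $3280$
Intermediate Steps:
$h = 2$
$x{\left(k,R \right)} = 8$ ($x{\left(k,R \right)} = 4 - \left(4 - 5\right) 4 = 4 - \left(-1\right) 4 = 4 - -4 = 4 + 4 = 8$)
$t = -5$ ($t = \left(0 + 5\right) - 10 = 5 - 10 = -5$)
$- 41 x{\left(-2,1 \right)} 2 t = - 41 \cdot 8 \cdot 2 \left(-5\right) = \left(-41\right) 16 \left(-5\right) = \left(-656\right) \left(-5\right) = 3280$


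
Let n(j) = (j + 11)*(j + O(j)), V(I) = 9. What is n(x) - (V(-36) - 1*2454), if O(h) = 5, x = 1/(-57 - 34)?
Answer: 20701045/8281 ≈ 2499.8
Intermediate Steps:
x = -1/91 (x = 1/(-91) = -1/91 ≈ -0.010989)
n(j) = (5 + j)*(11 + j) (n(j) = (j + 11)*(j + 5) = (11 + j)*(5 + j) = (5 + j)*(11 + j))
n(x) - (V(-36) - 1*2454) = (55 + (-1/91)**2 + 16*(-1/91)) - (9 - 1*2454) = (55 + 1/8281 - 16/91) - (9 - 2454) = 454000/8281 - 1*(-2445) = 454000/8281 + 2445 = 20701045/8281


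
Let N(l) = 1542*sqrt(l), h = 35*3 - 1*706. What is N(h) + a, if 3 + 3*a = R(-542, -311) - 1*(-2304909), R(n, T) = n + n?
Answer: 2303822/3 + 1542*I*sqrt(601) ≈ 7.6794e+5 + 37803.0*I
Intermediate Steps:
h = -601 (h = 105 - 706 = -601)
R(n, T) = 2*n
a = 2303822/3 (a = -1 + (2*(-542) - 1*(-2304909))/3 = -1 + (-1084 + 2304909)/3 = -1 + (1/3)*2303825 = -1 + 2303825/3 = 2303822/3 ≈ 7.6794e+5)
N(h) + a = 1542*sqrt(-601) + 2303822/3 = 1542*(I*sqrt(601)) + 2303822/3 = 1542*I*sqrt(601) + 2303822/3 = 2303822/3 + 1542*I*sqrt(601)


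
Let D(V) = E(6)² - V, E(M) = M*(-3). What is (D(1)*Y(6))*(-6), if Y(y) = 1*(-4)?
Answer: 7752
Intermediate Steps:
E(M) = -3*M
D(V) = 324 - V (D(V) = (-3*6)² - V = (-18)² - V = 324 - V)
Y(y) = -4
(D(1)*Y(6))*(-6) = ((324 - 1*1)*(-4))*(-6) = ((324 - 1)*(-4))*(-6) = (323*(-4))*(-6) = -1292*(-6) = 7752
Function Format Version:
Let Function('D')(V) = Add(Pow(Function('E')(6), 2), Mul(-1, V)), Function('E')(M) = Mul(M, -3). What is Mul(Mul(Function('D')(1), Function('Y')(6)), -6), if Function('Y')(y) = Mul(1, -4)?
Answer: 7752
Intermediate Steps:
Function('E')(M) = Mul(-3, M)
Function('D')(V) = Add(324, Mul(-1, V)) (Function('D')(V) = Add(Pow(Mul(-3, 6), 2), Mul(-1, V)) = Add(Pow(-18, 2), Mul(-1, V)) = Add(324, Mul(-1, V)))
Function('Y')(y) = -4
Mul(Mul(Function('D')(1), Function('Y')(6)), -6) = Mul(Mul(Add(324, Mul(-1, 1)), -4), -6) = Mul(Mul(Add(324, -1), -4), -6) = Mul(Mul(323, -4), -6) = Mul(-1292, -6) = 7752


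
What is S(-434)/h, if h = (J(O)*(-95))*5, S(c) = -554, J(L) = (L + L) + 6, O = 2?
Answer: 277/2375 ≈ 0.11663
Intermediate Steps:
J(L) = 6 + 2*L (J(L) = 2*L + 6 = 6 + 2*L)
h = -4750 (h = ((6 + 2*2)*(-95))*5 = ((6 + 4)*(-95))*5 = (10*(-95))*5 = -950*5 = -4750)
S(-434)/h = -554/(-4750) = -554*(-1/4750) = 277/2375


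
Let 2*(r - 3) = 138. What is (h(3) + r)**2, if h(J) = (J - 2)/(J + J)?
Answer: 187489/36 ≈ 5208.0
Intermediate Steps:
r = 72 (r = 3 + (1/2)*138 = 3 + 69 = 72)
h(J) = (-2 + J)/(2*J) (h(J) = (-2 + J)/((2*J)) = (-2 + J)*(1/(2*J)) = (-2 + J)/(2*J))
(h(3) + r)**2 = ((1/2)*(-2 + 3)/3 + 72)**2 = ((1/2)*(1/3)*1 + 72)**2 = (1/6 + 72)**2 = (433/6)**2 = 187489/36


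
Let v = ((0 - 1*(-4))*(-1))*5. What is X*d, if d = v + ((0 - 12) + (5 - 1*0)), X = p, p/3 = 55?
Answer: -4455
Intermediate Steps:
v = -20 (v = ((0 + 4)*(-1))*5 = (4*(-1))*5 = -4*5 = -20)
p = 165 (p = 3*55 = 165)
X = 165
d = -27 (d = -20 + ((0 - 12) + (5 - 1*0)) = -20 + (-12 + (5 + 0)) = -20 + (-12 + 5) = -20 - 7 = -27)
X*d = 165*(-27) = -4455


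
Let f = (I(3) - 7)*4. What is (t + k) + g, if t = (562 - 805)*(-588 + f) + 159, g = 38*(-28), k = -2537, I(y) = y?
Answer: 143330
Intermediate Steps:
f = -16 (f = (3 - 7)*4 = -4*4 = -16)
g = -1064
t = 146931 (t = (562 - 805)*(-588 - 16) + 159 = -243*(-604) + 159 = 146772 + 159 = 146931)
(t + k) + g = (146931 - 2537) - 1064 = 144394 - 1064 = 143330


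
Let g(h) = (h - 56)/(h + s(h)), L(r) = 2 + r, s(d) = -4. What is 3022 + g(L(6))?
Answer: 3010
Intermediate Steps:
g(h) = (-56 + h)/(-4 + h) (g(h) = (h - 56)/(h - 4) = (-56 + h)/(-4 + h))
3022 + g(L(6)) = 3022 + (-56 + (2 + 6))/(-4 + (2 + 6)) = 3022 + (-56 + 8)/(-4 + 8) = 3022 - 48/4 = 3022 + (¼)*(-48) = 3022 - 12 = 3010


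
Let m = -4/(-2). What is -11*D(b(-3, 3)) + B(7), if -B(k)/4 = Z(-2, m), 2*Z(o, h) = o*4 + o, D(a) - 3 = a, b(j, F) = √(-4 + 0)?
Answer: -13 - 22*I ≈ -13.0 - 22.0*I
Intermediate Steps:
b(j, F) = 2*I (b(j, F) = √(-4) = 2*I)
m = 2 (m = -4*(-½) = 2)
D(a) = 3 + a
Z(o, h) = 5*o/2 (Z(o, h) = (o*4 + o)/2 = (4*o + o)/2 = (5*o)/2 = 5*o/2)
B(k) = 20 (B(k) = -10*(-2) = -4*(-5) = 20)
-11*D(b(-3, 3)) + B(7) = -11*(3 + 2*I) + 20 = (-33 - 22*I) + 20 = -13 - 22*I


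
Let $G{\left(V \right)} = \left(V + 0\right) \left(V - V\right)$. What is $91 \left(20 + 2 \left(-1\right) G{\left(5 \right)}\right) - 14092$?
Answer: $-12272$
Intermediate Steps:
$G{\left(V \right)} = 0$ ($G{\left(V \right)} = V 0 = 0$)
$91 \left(20 + 2 \left(-1\right) G{\left(5 \right)}\right) - 14092 = 91 \left(20 + 2 \left(-1\right) 0\right) - 14092 = 91 \left(20 - 0\right) - 14092 = 91 \left(20 + 0\right) - 14092 = 91 \cdot 20 - 14092 = 1820 - 14092 = -12272$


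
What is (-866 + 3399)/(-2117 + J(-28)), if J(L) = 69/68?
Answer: -172244/143887 ≈ -1.1971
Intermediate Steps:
J(L) = 69/68 (J(L) = 69*(1/68) = 69/68)
(-866 + 3399)/(-2117 + J(-28)) = (-866 + 3399)/(-2117 + 69/68) = 2533/(-143887/68) = 2533*(-68/143887) = -172244/143887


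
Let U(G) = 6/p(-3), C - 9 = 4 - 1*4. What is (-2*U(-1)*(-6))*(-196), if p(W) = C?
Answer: -1568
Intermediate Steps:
C = 9 (C = 9 + (4 - 1*4) = 9 + (4 - 4) = 9 + 0 = 9)
p(W) = 9
U(G) = 2/3 (U(G) = 6/9 = 6*(1/9) = 2/3)
(-2*U(-1)*(-6))*(-196) = (-2*2/3*(-6))*(-196) = -4/3*(-6)*(-196) = 8*(-196) = -1568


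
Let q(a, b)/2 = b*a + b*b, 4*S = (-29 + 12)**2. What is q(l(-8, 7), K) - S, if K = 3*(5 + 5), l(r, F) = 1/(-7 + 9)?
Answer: 7031/4 ≈ 1757.8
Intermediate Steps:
l(r, F) = 1/2
K = 30 (K = 3*10 = 30)
S = 289/4 (S = (-29 + 12)**2/4 = (1/4)*(-17)**2 = (1/4)*289 = 289/4 ≈ 72.250)
q(a, b) = 2*b**2 + 2*a*b (q(a, b) = 2*(b*a + b*b) = 2*(a*b + b**2) = 2*(b**2 + a*b) = 2*b**2 + 2*a*b)
q(l(-8, 7), K) - S = 2*30*(1/2 + 30) - 1*289/4 = 2*30*(61/2) - 289/4 = 1830 - 289/4 = 7031/4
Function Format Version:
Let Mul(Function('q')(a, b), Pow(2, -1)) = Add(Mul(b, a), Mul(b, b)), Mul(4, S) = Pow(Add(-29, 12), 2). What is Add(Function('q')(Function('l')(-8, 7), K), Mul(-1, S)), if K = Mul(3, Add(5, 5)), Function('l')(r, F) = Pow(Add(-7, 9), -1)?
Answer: Rational(7031, 4) ≈ 1757.8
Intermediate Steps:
Function('l')(r, F) = Rational(1, 2) (Function('l')(r, F) = Pow(2, -1) = Rational(1, 2))
K = 30 (K = Mul(3, 10) = 30)
S = Rational(289, 4) (S = Mul(Rational(1, 4), Pow(Add(-29, 12), 2)) = Mul(Rational(1, 4), Pow(-17, 2)) = Mul(Rational(1, 4), 289) = Rational(289, 4) ≈ 72.250)
Function('q')(a, b) = Add(Mul(2, Pow(b, 2)), Mul(2, a, b)) (Function('q')(a, b) = Mul(2, Add(Mul(b, a), Mul(b, b))) = Mul(2, Add(Mul(a, b), Pow(b, 2))) = Mul(2, Add(Pow(b, 2), Mul(a, b))) = Add(Mul(2, Pow(b, 2)), Mul(2, a, b)))
Add(Function('q')(Function('l')(-8, 7), K), Mul(-1, S)) = Add(Mul(2, 30, Add(Rational(1, 2), 30)), Mul(-1, Rational(289, 4))) = Add(Mul(2, 30, Rational(61, 2)), Rational(-289, 4)) = Add(1830, Rational(-289, 4)) = Rational(7031, 4)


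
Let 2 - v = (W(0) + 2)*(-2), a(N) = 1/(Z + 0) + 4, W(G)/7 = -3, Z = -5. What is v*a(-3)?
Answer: -684/5 ≈ -136.80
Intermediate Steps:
W(G) = -21 (W(G) = 7*(-3) = -21)
a(N) = 19/5 (a(N) = 1/(-5 + 0) + 4 = 1/(-5) + 4 = -⅕ + 4 = 19/5)
v = -36 (v = 2 - (-21 + 2)*(-2) = 2 - (-19)*(-2) = 2 - 1*38 = 2 - 38 = -36)
v*a(-3) = -36*19/5 = -684/5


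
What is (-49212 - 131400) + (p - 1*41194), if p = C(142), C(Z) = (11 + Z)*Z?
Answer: -200080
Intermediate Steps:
C(Z) = Z*(11 + Z)
p = 21726 (p = 142*(11 + 142) = 142*153 = 21726)
(-49212 - 131400) + (p - 1*41194) = (-49212 - 131400) + (21726 - 1*41194) = -180612 + (21726 - 41194) = -180612 - 19468 = -200080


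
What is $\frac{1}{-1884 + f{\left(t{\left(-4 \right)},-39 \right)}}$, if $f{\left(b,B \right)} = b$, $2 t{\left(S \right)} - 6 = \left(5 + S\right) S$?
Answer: $- \frac{1}{1883} \approx -0.00053107$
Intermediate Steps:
$t{\left(S \right)} = 3 + \frac{S \left(5 + S\right)}{2}$ ($t{\left(S \right)} = 3 + \frac{\left(5 + S\right) S}{2} = 3 + \frac{S \left(5 + S\right)}{2}$)
$\frac{1}{-1884 + f{\left(t{\left(-4 \right)},-39 \right)}} = \frac{1}{-1884 + \left(3 + \frac{\left(-4\right)^{2}}{2} + \frac{5}{2} \left(-4\right)\right)} = \frac{1}{-1884 + \left(3 + \frac{1}{2} \cdot 16 - 10\right)} = \frac{1}{-1884 + \left(3 + 8 - 10\right)} = \frac{1}{-1884 + 1} = \frac{1}{-1883} = - \frac{1}{1883}$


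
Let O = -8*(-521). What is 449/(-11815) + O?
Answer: 49244471/11815 ≈ 4168.0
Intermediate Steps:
O = 4168
449/(-11815) + O = 449/(-11815) + 4168 = 449*(-1/11815) + 4168 = -449/11815 + 4168 = 49244471/11815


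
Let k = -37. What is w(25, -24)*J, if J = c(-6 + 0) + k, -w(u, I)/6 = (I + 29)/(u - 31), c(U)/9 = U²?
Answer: 1435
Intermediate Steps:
c(U) = 9*U²
w(u, I) = -6*(29 + I)/(-31 + u) (w(u, I) = -6*(I + 29)/(u - 31) = -6*(29 + I)/(-31 + u))
J = 287 (J = 9*(-6 + 0)² - 37 = 9*(-6)² - 37 = 9*36 - 37 = 324 - 37 = 287)
w(25, -24)*J = (6*(-29 - 1*(-24))/(-31 + 25))*287 = (6*(-29 + 24)/(-6))*287 = (6*(-⅙)*(-5))*287 = 5*287 = 1435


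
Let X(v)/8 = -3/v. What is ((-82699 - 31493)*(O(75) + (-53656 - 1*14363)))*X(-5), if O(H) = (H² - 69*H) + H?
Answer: 184974596352/5 ≈ 3.6995e+10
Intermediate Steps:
O(H) = H² - 68*H
X(v) = -24/v (X(v) = 8*(-3/v) = -24/v)
((-82699 - 31493)*(O(75) + (-53656 - 1*14363)))*X(-5) = ((-82699 - 31493)*(75*(-68 + 75) + (-53656 - 1*14363)))*(-24/(-5)) = (-114192*(75*7 + (-53656 - 14363)))*(-24*(-⅕)) = -114192*(525 - 68019)*(24/5) = -114192*(-67494)*(24/5) = 7707274848*(24/5) = 184974596352/5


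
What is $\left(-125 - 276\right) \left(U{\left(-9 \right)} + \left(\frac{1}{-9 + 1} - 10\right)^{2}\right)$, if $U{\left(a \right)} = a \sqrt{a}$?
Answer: $- \frac{2630961}{64} + 10827 i \approx -41109.0 + 10827.0 i$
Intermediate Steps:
$U{\left(a \right)} = a^{\frac{3}{2}}$
$\left(-125 - 276\right) \left(U{\left(-9 \right)} + \left(\frac{1}{-9 + 1} - 10\right)^{2}\right) = \left(-125 - 276\right) \left(\left(-9\right)^{\frac{3}{2}} + \left(\frac{1}{-9 + 1} - 10\right)^{2}\right) = - 401 \left(- 27 i + \left(\frac{1}{-8} - 10\right)^{2}\right) = - 401 \left(- 27 i + \left(- \frac{1}{8} - 10\right)^{2}\right) = - 401 \left(- 27 i + \left(- \frac{81}{8}\right)^{2}\right) = - 401 \left(- 27 i + \frac{6561}{64}\right) = - 401 \left(\frac{6561}{64} - 27 i\right) = - \frac{2630961}{64} + 10827 i$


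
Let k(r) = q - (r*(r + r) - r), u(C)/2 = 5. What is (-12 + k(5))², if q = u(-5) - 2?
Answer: 2401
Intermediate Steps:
u(C) = 10 (u(C) = 2*5 = 10)
q = 8 (q = 10 - 2 = 8)
k(r) = 8 + r - 2*r² (k(r) = 8 - (r*(r + r) - r) = 8 - (r*(2*r) - r) = 8 - (2*r² - r) = 8 - (-r + 2*r²) = 8 + (r - 2*r²) = 8 + r - 2*r²)
(-12 + k(5))² = (-12 + (8 + 5 - 2*5²))² = (-12 + (8 + 5 - 2*25))² = (-12 + (8 + 5 - 50))² = (-12 - 37)² = (-49)² = 2401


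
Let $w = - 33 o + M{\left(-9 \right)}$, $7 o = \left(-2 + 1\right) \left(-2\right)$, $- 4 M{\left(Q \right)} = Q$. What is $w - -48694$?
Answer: $\frac{1363231}{28} \approx 48687.0$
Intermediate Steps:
$M{\left(Q \right)} = - \frac{Q}{4}$
$o = \frac{2}{7}$ ($o = \frac{\left(-2 + 1\right) \left(-2\right)}{7} = \frac{\left(-1\right) \left(-2\right)}{7} = \frac{1}{7} \cdot 2 = \frac{2}{7} \approx 0.28571$)
$w = - \frac{201}{28}$ ($w = \left(-33\right) \frac{2}{7} - - \frac{9}{4} = - \frac{66}{7} + \frac{9}{4} = - \frac{201}{28} \approx -7.1786$)
$w - -48694 = - \frac{201}{28} - -48694 = - \frac{201}{28} + 48694 = \frac{1363231}{28}$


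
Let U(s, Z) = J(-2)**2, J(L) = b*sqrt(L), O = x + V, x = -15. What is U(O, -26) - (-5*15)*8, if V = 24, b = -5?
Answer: 550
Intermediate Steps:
O = 9 (O = -15 + 24 = 9)
J(L) = -5*sqrt(L)
U(s, Z) = -50 (U(s, Z) = (-5*I*sqrt(2))**2 = -50)
U(O, -26) - (-5*15)*8 = -50 - (-5*15)*8 = -50 - (-75)*8 = -50 - 1*(-600) = -50 + 600 = 550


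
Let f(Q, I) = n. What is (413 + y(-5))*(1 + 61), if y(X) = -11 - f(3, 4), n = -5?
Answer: 25234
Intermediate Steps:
f(Q, I) = -5
y(X) = -6 (y(X) = -11 - 1*(-5) = -11 + 5 = -6)
(413 + y(-5))*(1 + 61) = (413 - 6)*(1 + 61) = 407*62 = 25234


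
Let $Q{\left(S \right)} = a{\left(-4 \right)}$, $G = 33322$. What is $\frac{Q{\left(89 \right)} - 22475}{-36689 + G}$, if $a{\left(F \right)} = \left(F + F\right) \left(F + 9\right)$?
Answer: $\frac{22515}{3367} \approx 6.687$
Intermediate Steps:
$a{\left(F \right)} = 2 F \left(9 + F\right)$
$Q{\left(S \right)} = -40$ ($Q{\left(S \right)} = 2 \left(-4\right) \left(9 - 4\right) = 2 \left(-4\right) 5 = -40$)
$\frac{Q{\left(89 \right)} - 22475}{-36689 + G} = \frac{-40 - 22475}{-36689 + 33322} = - \frac{22515}{-3367} = \left(-22515\right) \left(- \frac{1}{3367}\right) = \frac{22515}{3367}$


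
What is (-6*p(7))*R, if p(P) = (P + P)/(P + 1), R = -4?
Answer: 42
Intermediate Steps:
p(P) = 2*P/(1 + P) (p(P) = (2*P)/(1 + P) = 2*P/(1 + P))
(-6*p(7))*R = -12*7/(1 + 7)*(-4) = -12*7/8*(-4) = -6*7/4*(-4) = -21/2*(-4) = 42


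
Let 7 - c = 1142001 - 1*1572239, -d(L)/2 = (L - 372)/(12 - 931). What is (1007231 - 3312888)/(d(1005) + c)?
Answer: -2118898783/395396421 ≈ -5.3589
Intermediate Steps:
d(L) = -744/919 + 2*L/919 (d(L) = -2*(L - 372)/(12 - 931) = -2*(-372 + L)/(-919) = -2*(-372 + L)*(-1)/919 = -2*(372/919 - L/919) = -744/919 + 2*L/919)
c = 430245 (c = 7 - (1142001 - 1*1572239) = 7 - (1142001 - 1572239) = 7 - 1*(-430238) = 7 + 430238 = 430245)
(1007231 - 3312888)/(d(1005) + c) = (1007231 - 3312888)/((-744/919 + (2/919)*1005) + 430245) = -2305657/((-744/919 + 2010/919) + 430245) = -2305657/(1266/919 + 430245) = -2305657/395396421/919 = -2305657*919/395396421 = -2118898783/395396421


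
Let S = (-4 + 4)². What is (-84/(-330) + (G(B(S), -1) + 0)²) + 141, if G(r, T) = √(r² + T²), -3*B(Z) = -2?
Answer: 70636/495 ≈ 142.70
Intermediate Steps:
S = 0 (S = 0² = 0)
B(Z) = ⅔ (B(Z) = -⅓*(-2) = ⅔)
G(r, T) = √(T² + r²)
(-84/(-330) + (G(B(S), -1) + 0)²) + 141 = (-84/(-330) + (√((-1)² + (⅔)²) + 0)²) + 141 = (-84*(-1/330) + (√(1 + 4/9) + 0)²) + 141 = (14/55 + (√(13/9) + 0)²) + 141 = (14/55 + (√13/3 + 0)²) + 141 = (14/55 + (√13/3)²) + 141 = (14/55 + 13/9) + 141 = 841/495 + 141 = 70636/495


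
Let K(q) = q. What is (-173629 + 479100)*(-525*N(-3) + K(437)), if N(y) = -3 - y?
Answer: 133490827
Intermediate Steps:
(-173629 + 479100)*(-525*N(-3) + K(437)) = (-173629 + 479100)*(-525*(-3 - 1*(-3)) + 437) = 305471*(-525*(-3 + 3) + 437) = 305471*(-525*0 + 437) = 305471*(0 + 437) = 305471*437 = 133490827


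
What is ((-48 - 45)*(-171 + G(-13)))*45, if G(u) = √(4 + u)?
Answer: 715635 - 12555*I ≈ 7.1564e+5 - 12555.0*I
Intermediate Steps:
((-48 - 45)*(-171 + G(-13)))*45 = ((-48 - 45)*(-171 + √(4 - 13)))*45 = -93*(-171 + √(-9))*45 = -93*(-171 + 3*I)*45 = (15903 - 279*I)*45 = 715635 - 12555*I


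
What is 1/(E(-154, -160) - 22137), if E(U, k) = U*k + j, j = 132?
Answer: 1/2635 ≈ 0.00037951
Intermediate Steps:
E(U, k) = 132 + U*k (E(U, k) = U*k + 132 = 132 + U*k)
1/(E(-154, -160) - 22137) = 1/((132 - 154*(-160)) - 22137) = 1/((132 + 24640) - 22137) = 1/(24772 - 22137) = 1/2635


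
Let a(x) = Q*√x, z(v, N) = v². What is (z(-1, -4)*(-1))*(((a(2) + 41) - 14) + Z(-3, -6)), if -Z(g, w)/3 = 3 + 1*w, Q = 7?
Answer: -36 - 7*√2 ≈ -45.899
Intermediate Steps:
a(x) = 7*√x
Z(g, w) = -9 - 3*w (Z(g, w) = -3*(3 + 1*w) = -3*(3 + w) = -9 - 3*w)
(z(-1, -4)*(-1))*(((a(2) + 41) - 14) + Z(-3, -6)) = ((-1)²*(-1))*(((7*√2 + 41) - 14) + (-9 - 3*(-6))) = (1*(-1))*(((41 + 7*√2) - 14) + (-9 + 18)) = -((27 + 7*√2) + 9) = -(36 + 7*√2) = -36 - 7*√2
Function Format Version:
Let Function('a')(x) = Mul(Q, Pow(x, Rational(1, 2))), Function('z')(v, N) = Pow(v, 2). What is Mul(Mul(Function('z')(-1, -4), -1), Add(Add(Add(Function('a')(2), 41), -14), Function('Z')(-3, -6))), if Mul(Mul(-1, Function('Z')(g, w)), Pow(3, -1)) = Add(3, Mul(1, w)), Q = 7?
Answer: Add(-36, Mul(-7, Pow(2, Rational(1, 2)))) ≈ -45.899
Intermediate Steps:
Function('a')(x) = Mul(7, Pow(x, Rational(1, 2)))
Function('Z')(g, w) = Add(-9, Mul(-3, w)) (Function('Z')(g, w) = Mul(-3, Add(3, Mul(1, w))) = Mul(-3, Add(3, w)) = Add(-9, Mul(-3, w)))
Mul(Mul(Function('z')(-1, -4), -1), Add(Add(Add(Function('a')(2), 41), -14), Function('Z')(-3, -6))) = Mul(Mul(Pow(-1, 2), -1), Add(Add(Add(Mul(7, Pow(2, Rational(1, 2))), 41), -14), Add(-9, Mul(-3, -6)))) = Mul(Mul(1, -1), Add(Add(Add(41, Mul(7, Pow(2, Rational(1, 2)))), -14), Add(-9, 18))) = Mul(-1, Add(Add(27, Mul(7, Pow(2, Rational(1, 2)))), 9)) = Mul(-1, Add(36, Mul(7, Pow(2, Rational(1, 2))))) = Add(-36, Mul(-7, Pow(2, Rational(1, 2))))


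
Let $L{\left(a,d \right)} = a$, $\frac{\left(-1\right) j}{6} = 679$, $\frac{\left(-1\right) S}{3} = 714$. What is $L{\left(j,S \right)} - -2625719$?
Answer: $2621645$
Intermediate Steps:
$S = -2142$ ($S = \left(-3\right) 714 = -2142$)
$j = -4074$ ($j = \left(-6\right) 679 = -4074$)
$L{\left(j,S \right)} - -2625719 = -4074 - -2625719 = -4074 + 2625719 = 2621645$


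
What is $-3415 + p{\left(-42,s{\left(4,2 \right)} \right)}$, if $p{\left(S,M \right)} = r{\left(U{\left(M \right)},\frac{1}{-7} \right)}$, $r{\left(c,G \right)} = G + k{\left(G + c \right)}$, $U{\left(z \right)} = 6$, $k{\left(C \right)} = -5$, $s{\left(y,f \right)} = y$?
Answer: $- \frac{23941}{7} \approx -3420.1$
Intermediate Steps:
$r{\left(c,G \right)} = -5 + G$ ($r{\left(c,G \right)} = G - 5 = -5 + G$)
$p{\left(S,M \right)} = - \frac{36}{7}$ ($p{\left(S,M \right)} = -5 + \frac{1}{-7} = -5 - \frac{1}{7} = - \frac{36}{7}$)
$-3415 + p{\left(-42,s{\left(4,2 \right)} \right)} = -3415 - \frac{36}{7} = - \frac{23941}{7}$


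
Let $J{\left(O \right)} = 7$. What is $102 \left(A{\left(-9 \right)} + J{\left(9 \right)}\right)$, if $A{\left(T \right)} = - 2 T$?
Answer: $2550$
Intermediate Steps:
$102 \left(A{\left(-9 \right)} + J{\left(9 \right)}\right) = 102 \left(\left(-2\right) \left(-9\right) + 7\right) = 102 \left(18 + 7\right) = 102 \cdot 25 = 2550$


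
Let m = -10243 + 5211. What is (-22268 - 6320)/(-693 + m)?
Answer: 28588/5725 ≈ 4.9935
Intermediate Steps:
m = -5032
(-22268 - 6320)/(-693 + m) = (-22268 - 6320)/(-693 - 5032) = -28588/(-5725) = -28588*(-1/5725) = 28588/5725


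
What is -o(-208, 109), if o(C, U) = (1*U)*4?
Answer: -436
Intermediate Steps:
o(C, U) = 4*U (o(C, U) = U*4 = 4*U)
-o(-208, 109) = -4*109 = -1*436 = -436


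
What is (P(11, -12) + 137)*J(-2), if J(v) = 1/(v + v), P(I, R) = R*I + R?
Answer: 7/4 ≈ 1.7500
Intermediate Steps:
P(I, R) = R + I*R (P(I, R) = I*R + R = R + I*R)
J(v) = 1/(2*v)
(P(11, -12) + 137)*J(-2) = (-12*(1 + 11) + 137)*((½)/(-2)) = (-12*12 + 137)*((½)*(-½)) = (-144 + 137)*(-¼) = -7*(-¼) = 7/4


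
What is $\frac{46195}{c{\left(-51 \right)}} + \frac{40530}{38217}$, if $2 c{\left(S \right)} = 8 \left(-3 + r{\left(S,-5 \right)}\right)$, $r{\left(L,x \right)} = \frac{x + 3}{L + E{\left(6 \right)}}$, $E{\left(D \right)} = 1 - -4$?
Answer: $- \frac{13531321695}{3465008} \approx -3905.1$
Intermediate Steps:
$E{\left(D \right)} = 5$ ($E{\left(D \right)} = 1 + 4 = 5$)
$r{\left(L,x \right)} = \frac{3 + x}{5 + L}$ ($r{\left(L,x \right)} = \frac{x + 3}{L + 5} = \frac{3 + x}{5 + L}$)
$c{\left(S \right)} = -12 - \frac{8}{5 + S}$ ($c{\left(S \right)} = \frac{8 \left(-3 + \frac{3 - 5}{5 + S}\right)}{2} = \frac{8 \left(-3 + \frac{1}{5 + S} \left(-2\right)\right)}{2} = \frac{8 \left(-3 - \frac{2}{5 + S}\right)}{2} = \frac{-24 - \frac{16}{5 + S}}{2} = -12 - \frac{8}{5 + S}$)
$\frac{46195}{c{\left(-51 \right)}} + \frac{40530}{38217} = \frac{46195}{4 \frac{1}{5 - 51} \left(-17 - -153\right)} + \frac{40530}{38217} = \frac{46195}{4 \frac{1}{-46} \left(-17 + 153\right)} + 40530 \cdot \frac{1}{38217} = \frac{46195}{4 \left(- \frac{1}{46}\right) 136} + \frac{13510}{12739} = \frac{46195}{- \frac{272}{23}} + \frac{13510}{12739} = 46195 \left(- \frac{23}{272}\right) + \frac{13510}{12739} = - \frac{1062485}{272} + \frac{13510}{12739} = - \frac{13531321695}{3465008}$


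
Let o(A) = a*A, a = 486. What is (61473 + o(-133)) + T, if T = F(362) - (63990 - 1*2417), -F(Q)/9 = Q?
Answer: -67996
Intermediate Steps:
F(Q) = -9*Q
o(A) = 486*A
T = -64831 (T = -9*362 - (63990 - 1*2417) = -3258 - (63990 - 2417) = -3258 - 1*61573 = -3258 - 61573 = -64831)
(61473 + o(-133)) + T = (61473 + 486*(-133)) - 64831 = (61473 - 64638) - 64831 = -3165 - 64831 = -67996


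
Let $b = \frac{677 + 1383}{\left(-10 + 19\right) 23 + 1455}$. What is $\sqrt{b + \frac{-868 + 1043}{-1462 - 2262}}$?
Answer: $\frac{\sqrt{58266067755}}{221046} \approx 1.092$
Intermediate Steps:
$b = \frac{1030}{831}$ ($b = \frac{2060}{9 \cdot 23 + 1455} = \frac{2060}{207 + 1455} = \frac{2060}{1662} = 2060 \cdot \frac{1}{1662} = \frac{1030}{831} \approx 1.2395$)
$\sqrt{b + \frac{-868 + 1043}{-1462 - 2262}} = \sqrt{\frac{1030}{831} + \frac{-868 + 1043}{-1462 - 2262}} = \sqrt{\frac{1030}{831} + \frac{175}{-3724}} = \sqrt{\frac{1030}{831} + 175 \left(- \frac{1}{3724}\right)} = \sqrt{\frac{1030}{831} - \frac{25}{532}} = \sqrt{\frac{527185}{442092}} = \frac{\sqrt{58266067755}}{221046}$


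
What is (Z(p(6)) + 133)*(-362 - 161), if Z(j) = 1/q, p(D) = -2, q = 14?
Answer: -974349/14 ≈ -69596.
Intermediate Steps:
Z(j) = 1/14
(Z(p(6)) + 133)*(-362 - 161) = (1/14 + 133)*(-362 - 161) = (1863/14)*(-523) = -974349/14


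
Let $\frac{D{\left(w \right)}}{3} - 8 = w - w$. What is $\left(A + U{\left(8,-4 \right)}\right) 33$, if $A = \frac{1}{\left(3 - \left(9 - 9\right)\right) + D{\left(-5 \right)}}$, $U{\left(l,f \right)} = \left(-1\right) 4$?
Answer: $- \frac{1177}{9} \approx -130.78$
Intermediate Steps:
$U{\left(l,f \right)} = -4$
$D{\left(w \right)} = 24$ ($D{\left(w \right)} = 24 + 3 \left(w - w\right) = 24 + 3 \cdot 0 = 24 + 0 = 24$)
$A = \frac{1}{27}$ ($A = \frac{1}{\left(3 - \left(9 - 9\right)\right) + 24} = \frac{1}{\left(3 - 0\right) + 24} = \frac{1}{\left(3 + 0\right) + 24} = \frac{1}{3 + 24} = \frac{1}{27} \approx 0.037037$)
$\left(A + U{\left(8,-4 \right)}\right) 33 = \left(\frac{1}{27} - 4\right) 33 = \left(- \frac{107}{27}\right) 33 = - \frac{1177}{9}$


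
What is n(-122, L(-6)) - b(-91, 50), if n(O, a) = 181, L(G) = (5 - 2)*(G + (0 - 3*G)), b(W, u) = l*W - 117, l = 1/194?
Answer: 57903/194 ≈ 298.47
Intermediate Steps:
l = 1/194 ≈ 0.0051546
b(W, u) = -117 + W/194 (b(W, u) = W/194 - 117 = -117 + W/194)
L(G) = -6*G (L(G) = 3*(G - 3*G) = 3*(-2*G) = -6*G)
n(-122, L(-6)) - b(-91, 50) = 181 - (-117 + (1/194)*(-91)) = 181 - (-117 - 91/194) = 181 - 1*(-22789/194) = 181 + 22789/194 = 57903/194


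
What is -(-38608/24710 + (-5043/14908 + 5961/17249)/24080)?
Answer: 3415222232763991/2185820497542080 ≈ 1.5624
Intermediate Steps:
-(-38608/24710 + (-5043/14908 + 5961/17249)/24080) = -(-38608*1/24710 + (-5043*1/14908 + 5961*(1/17249))*(1/24080)) = -(-19304/12355 + (-5043/14908 + 5961/17249)*(1/24080)) = -(-19304/12355 + (1879881/257148092)*(1/24080)) = -(-19304/12355 + 1879881/6192126055360) = -1*(-3415222232763991/2185820497542080) = 3415222232763991/2185820497542080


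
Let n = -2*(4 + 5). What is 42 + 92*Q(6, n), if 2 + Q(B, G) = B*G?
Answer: -10078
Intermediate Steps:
n = -18 (n = -2*9 = -18)
Q(B, G) = -2 + B*G
42 + 92*Q(6, n) = 42 + 92*(-2 + 6*(-18)) = 42 + 92*(-2 - 108) = 42 + 92*(-110) = 42 - 10120 = -10078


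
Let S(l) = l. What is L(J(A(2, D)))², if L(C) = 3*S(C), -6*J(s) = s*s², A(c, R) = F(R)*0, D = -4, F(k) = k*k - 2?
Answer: 0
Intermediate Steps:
F(k) = -2 + k² (F(k) = k² - 2 = -2 + k²)
A(c, R) = 0 (A(c, R) = (-2 + R²)*0 = 0)
J(s) = -s³/6 (J(s) = -s*s²/6 = -s³/6)
L(C) = 3*C
L(J(A(2, D)))² = (3*(-⅙*0³))² = (3*(-⅙*0))² = (3*0)² = 0² = 0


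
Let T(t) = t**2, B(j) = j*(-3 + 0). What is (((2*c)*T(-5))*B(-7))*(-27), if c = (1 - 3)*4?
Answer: 226800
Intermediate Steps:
B(j) = -3*j (B(j) = j*(-3) = -3*j)
c = -8 (c = -2*4 = -8)
(((2*c)*T(-5))*B(-7))*(-27) = (((2*(-8))*(-5)**2)*(-3*(-7)))*(-27) = (-16*25*21)*(-27) = -400*21*(-27) = -8400*(-27) = 226800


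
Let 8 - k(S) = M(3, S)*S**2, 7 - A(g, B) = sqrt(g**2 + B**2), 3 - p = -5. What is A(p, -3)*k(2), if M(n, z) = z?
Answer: 0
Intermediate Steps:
p = 8 (p = 3 - 1*(-5) = 3 + 5 = 8)
A(g, B) = 7 - sqrt(B**2 + g**2) (A(g, B) = 7 - sqrt(g**2 + B**2) = 7 - sqrt(B**2 + g**2))
k(S) = 8 - S**3 (k(S) = 8 - S*S**2 = 8 - S**3)
A(p, -3)*k(2) = (7 - sqrt((-3)**2 + 8**2))*(8 - 1*2**3) = (7 - sqrt(9 + 64))*(8 - 1*8) = (7 - sqrt(73))*(8 - 8) = (7 - sqrt(73))*0 = 0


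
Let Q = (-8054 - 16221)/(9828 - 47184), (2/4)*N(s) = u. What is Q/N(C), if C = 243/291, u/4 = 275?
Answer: 971/3287328 ≈ 0.00029538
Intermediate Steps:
u = 1100 (u = 4*275 = 1100)
C = 81/97 (C = 243*(1/291) = 81/97 ≈ 0.83505)
N(s) = 2200 (N(s) = 2*1100 = 2200)
Q = 24275/37356 (Q = -24275/(-37356) = -24275*(-1/37356) = 24275/37356 ≈ 0.64983)
Q/N(C) = (24275/37356)/2200 = (24275/37356)*(1/2200) = 971/3287328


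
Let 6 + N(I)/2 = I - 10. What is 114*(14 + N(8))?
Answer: -228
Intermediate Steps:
N(I) = -32 + 2*I (N(I) = -12 + 2*(I - 10) = -12 + 2*(-10 + I) = -12 + (-20 + 2*I) = -32 + 2*I)
114*(14 + N(8)) = 114*(14 + (-32 + 2*8)) = 114*(14 + (-32 + 16)) = 114*(14 - 16) = 114*(-2) = -228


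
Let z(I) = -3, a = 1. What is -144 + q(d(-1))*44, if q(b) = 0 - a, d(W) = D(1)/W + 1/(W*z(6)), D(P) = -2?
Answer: -188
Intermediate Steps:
d(W) = -7/(3*W) (d(W) = -2/W + 1/(W*(-3)) = -2/W - 1/3/W = -2/W - 1/(3*W) = -7/(3*W))
q(b) = -1 (q(b) = 0 - 1*1 = 0 - 1 = -1)
-144 + q(d(-1))*44 = -144 - 1*44 = -144 - 44 = -188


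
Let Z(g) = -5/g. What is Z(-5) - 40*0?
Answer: 1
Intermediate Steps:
Z(-5) - 40*0 = -5/(-5) - 40*0 = -5*(-⅕) + 0 = 1 + 0 = 1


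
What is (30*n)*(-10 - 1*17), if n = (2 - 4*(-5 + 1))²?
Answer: -262440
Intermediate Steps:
n = 324 (n = (2 - 4*(-4))² = (2 + 16)² = 18² = 324)
(30*n)*(-10 - 1*17) = (30*324)*(-10 - 1*17) = 9720*(-10 - 17) = 9720*(-27) = -262440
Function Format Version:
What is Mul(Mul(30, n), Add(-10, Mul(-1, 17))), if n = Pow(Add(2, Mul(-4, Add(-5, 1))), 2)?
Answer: -262440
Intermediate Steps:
n = 324 (n = Pow(Add(2, Mul(-4, -4)), 2) = Pow(Add(2, 16), 2) = Pow(18, 2) = 324)
Mul(Mul(30, n), Add(-10, Mul(-1, 17))) = Mul(Mul(30, 324), Add(-10, Mul(-1, 17))) = Mul(9720, Add(-10, -17)) = Mul(9720, -27) = -262440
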